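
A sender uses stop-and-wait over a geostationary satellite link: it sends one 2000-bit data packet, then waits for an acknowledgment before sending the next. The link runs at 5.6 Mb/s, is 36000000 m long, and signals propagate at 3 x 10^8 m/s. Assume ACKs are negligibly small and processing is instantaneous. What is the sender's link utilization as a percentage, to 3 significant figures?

0.149 %

t_tx = L/R = 2000/5600000 = 0.000357143 s.
t_prop = 36000000/300000000 = 0.12 s; RTT = 0.24 s.
Cycle = t_tx + RTT = 0.240357 s.
Utilization = t_tx / cycle = 0.000357143/0.240357 = 0.149 %.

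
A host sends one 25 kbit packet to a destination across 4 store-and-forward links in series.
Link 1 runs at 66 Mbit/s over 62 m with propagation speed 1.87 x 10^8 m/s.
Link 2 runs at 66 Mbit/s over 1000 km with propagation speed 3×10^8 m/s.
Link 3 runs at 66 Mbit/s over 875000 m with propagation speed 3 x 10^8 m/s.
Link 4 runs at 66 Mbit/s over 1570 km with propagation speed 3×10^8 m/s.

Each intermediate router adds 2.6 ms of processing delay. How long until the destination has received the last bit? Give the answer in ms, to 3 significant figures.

20.8 ms

L = 25000 bits.
Transmission delay per hop = L/R = 25000/66000000 = 0.378788 ms; 4 hops → 1.51515 ms.
Propagation delays (d/s per hop): 0.000331551, 3.33333, 2.91667, 5.23333 ms; sum = 11.4837 ms.
Processing at 3 router(s): 3 × 2.6 ms = 7.8 ms.
End-to-end = 20.8 ms.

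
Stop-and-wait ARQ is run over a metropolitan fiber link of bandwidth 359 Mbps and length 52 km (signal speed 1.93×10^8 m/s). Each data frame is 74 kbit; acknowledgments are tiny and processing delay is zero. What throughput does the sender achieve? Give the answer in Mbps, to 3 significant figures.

99.3 Mbps

t_tx = L/R = 74000/359000000 = 0.000206128 s.
t_prop = 52000/193000000 = 0.00026943 s; RTT = 0.00053886 s.
Cycle = t_tx + RTT = 0.000744988 s.
Throughput = L / cycle = 74000 / 0.000744988 = 99.3 Mbps.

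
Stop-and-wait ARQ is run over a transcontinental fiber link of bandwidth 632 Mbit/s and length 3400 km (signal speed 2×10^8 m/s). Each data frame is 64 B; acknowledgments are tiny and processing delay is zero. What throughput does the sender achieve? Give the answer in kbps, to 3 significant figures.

15.1 kbps

t_tx = L/R = 512/632000000 = 8.10127e-07 s.
t_prop = 3400000/200000000 = 0.017 s; RTT = 0.034 s.
Cycle = t_tx + RTT = 0.0340008 s.
Throughput = L / cycle = 512 / 0.0340008 = 15.1 kbps.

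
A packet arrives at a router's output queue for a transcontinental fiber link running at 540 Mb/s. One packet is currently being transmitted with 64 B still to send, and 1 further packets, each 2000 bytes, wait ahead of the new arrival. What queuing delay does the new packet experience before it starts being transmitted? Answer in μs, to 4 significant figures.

Each queued packet: L/R = 16000/540000000 = 29.6296 μs.
1 queued → 29.6296 μs.
Plus remaining 512 bits of current packet: 0.948148 μs.
Queuing delay = 30.58 μs.

30.58 μs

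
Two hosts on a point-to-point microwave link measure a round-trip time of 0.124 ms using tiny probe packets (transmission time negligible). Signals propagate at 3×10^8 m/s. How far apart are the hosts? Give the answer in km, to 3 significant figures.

18.6 km

One-way propagation = RTT/2 = 0.062 ms.
d = s × t = 300000000 × 6.2e-05 = 18.6 km.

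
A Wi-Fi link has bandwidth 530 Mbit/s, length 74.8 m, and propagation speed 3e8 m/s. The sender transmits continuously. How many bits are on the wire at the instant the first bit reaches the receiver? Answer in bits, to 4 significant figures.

Propagation delay = 74.8 / 300000000 = 2.49333e-07 s.
BDP = R × t_prop = 530000000 × 2.49333e-07 = 132.147 bits.

132.1 bits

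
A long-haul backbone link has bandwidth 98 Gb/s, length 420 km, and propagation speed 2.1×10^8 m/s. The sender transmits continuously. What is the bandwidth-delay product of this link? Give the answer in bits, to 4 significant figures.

196000000 bits

Propagation delay = 420000 / 210000000 = 0.002 s.
BDP = R × t_prop = 98000000000 × 0.002 = 196000000 bits.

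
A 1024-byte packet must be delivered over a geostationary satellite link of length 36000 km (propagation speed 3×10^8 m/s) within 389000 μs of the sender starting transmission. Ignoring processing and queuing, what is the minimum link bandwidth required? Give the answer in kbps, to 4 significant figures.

L = 8192 bits.
Propagation delay = 36000000 / 300000000 = 120000 μs.
Transmission budget = 389000 − 120000 = 269000 μs.
R ≥ L / t_tx = 8192 bits / 0.269 s = 30.45 kbps.

30.45 kbps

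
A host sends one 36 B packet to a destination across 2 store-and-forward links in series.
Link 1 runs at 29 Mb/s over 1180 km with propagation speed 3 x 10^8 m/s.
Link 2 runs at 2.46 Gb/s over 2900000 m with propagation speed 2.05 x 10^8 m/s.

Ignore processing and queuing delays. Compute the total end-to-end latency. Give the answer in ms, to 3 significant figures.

L = 36 × 8 = 288 bits.
Transmission delays (L/R per hop): 0.00993103, 0.000117073 ms; sum = 0.0100481 ms.
Propagation delays (d/s per hop): 3.93333, 14.1463 ms; sum = 18.0797 ms.
End-to-end = 18.1 ms.

18.1 ms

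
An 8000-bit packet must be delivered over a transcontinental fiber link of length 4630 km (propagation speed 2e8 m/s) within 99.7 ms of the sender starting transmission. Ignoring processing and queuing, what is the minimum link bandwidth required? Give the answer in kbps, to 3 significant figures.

Propagation delay = 4630000 / 200000000 = 23.15 ms.
Transmission budget = 99.7 − 23.15 = 76.55 ms.
R ≥ L / t_tx = 8000 bits / 0.07655 s = 105 kbps.

105 kbps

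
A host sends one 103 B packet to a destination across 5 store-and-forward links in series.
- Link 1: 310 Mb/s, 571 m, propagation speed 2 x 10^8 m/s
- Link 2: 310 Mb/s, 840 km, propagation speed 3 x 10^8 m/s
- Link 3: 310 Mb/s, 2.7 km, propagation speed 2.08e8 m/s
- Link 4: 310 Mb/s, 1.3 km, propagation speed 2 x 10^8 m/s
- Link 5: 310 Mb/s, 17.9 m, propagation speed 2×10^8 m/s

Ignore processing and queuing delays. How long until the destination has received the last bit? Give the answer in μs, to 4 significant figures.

L = 103 × 8 = 824 bits.
Transmission delay per hop = L/R = 824/310000000 = 2.65806 μs; 5 hops → 13.2903 μs.
Propagation delays (d/s per hop): 2.855, 2800, 12.9808, 6.5, 0.0895 μs; sum = 2822.43 μs.
End-to-end = 2836 μs.

2836 μs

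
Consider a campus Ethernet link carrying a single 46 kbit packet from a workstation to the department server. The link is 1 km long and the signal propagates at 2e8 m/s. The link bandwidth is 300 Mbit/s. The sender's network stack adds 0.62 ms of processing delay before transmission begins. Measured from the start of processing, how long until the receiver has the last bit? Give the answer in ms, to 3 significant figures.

L = 46000 bits.
Transmission delay = L/R = 46000 / 300000000 = 0.153333 ms.
Propagation delay = d/s = 1000 m / 200000000 m/s = 0.005 ms.
Plus processing delay 0.62 ms = 0.62 ms.
Total = 0.778 ms.

0.778 ms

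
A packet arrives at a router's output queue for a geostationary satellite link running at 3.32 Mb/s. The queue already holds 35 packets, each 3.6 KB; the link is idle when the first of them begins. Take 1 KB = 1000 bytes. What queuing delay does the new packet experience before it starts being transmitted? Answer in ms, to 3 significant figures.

Each queued packet: L/R = 28800/3320000 = 8.6747 ms.
35 queued → 303.614 ms.
Queuing delay = 304 ms.

304 ms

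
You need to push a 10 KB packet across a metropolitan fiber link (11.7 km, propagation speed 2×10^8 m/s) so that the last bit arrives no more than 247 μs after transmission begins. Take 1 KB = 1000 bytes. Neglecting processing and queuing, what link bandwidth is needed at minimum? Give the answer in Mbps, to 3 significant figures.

424 Mbps

L = 80000 bits.
Propagation delay = 11700 / 200000000 = 58.5 μs.
Transmission budget = 247 − 58.5 = 188.5 μs.
R ≥ L / t_tx = 80000 bits / 0.0001885 s = 424 Mbps.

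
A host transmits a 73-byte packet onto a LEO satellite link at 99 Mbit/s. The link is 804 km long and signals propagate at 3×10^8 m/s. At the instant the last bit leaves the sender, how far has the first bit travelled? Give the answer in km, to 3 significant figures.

t_tx = L/R = 584/99000000 = 5.89899e-06 s.
Distance = s × t_tx = 300000000 × 5.89899e-06 = 1.77 km.

1.77 km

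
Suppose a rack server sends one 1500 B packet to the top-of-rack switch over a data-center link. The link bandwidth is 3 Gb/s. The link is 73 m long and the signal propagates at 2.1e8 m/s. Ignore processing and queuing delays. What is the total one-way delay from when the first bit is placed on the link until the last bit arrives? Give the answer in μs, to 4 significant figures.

L = 1500 × 8 = 12000 bits.
Transmission delay = L/R = 12000 / 3000000000 = 4 μs.
Propagation delay = d/s = 73 m / 210000000 m/s = 0.347619 μs.
Total = 4.348 μs.

4.348 μs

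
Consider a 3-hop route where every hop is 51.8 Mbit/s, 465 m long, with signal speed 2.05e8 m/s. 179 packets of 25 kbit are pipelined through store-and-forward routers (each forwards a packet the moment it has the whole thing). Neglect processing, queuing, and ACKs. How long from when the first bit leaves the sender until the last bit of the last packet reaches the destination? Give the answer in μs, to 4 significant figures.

87360 μs

Per-hop transmission t_tx = L/R = 25000/51800000 = 482.625 μs.
Per-hop propagation t_prop = 465/2.05e+08 = 2.26829 μs.
Pipeline fill: first packet needs 3·t_tx to clear all hops; remaining 178 packets each add one t_tx.
Total = (3+179-1)·t_tx + 3·t_prop = 181·482.625 + 3·2.26829 = 87360 μs.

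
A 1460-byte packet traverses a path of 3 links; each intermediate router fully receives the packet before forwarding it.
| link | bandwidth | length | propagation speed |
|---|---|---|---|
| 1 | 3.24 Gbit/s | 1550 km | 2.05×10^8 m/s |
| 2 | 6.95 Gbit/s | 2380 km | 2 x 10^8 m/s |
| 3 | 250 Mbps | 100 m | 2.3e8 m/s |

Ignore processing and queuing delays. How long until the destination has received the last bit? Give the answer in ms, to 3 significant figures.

L = 1460 × 8 = 11680 bits.
Transmission delays (L/R per hop): 0.00360494, 0.00168058, 0.04672 ms; sum = 0.0520055 ms.
Propagation delays (d/s per hop): 7.56098, 11.9, 0.000434783 ms; sum = 19.4614 ms.
End-to-end = 19.5 ms.

19.5 ms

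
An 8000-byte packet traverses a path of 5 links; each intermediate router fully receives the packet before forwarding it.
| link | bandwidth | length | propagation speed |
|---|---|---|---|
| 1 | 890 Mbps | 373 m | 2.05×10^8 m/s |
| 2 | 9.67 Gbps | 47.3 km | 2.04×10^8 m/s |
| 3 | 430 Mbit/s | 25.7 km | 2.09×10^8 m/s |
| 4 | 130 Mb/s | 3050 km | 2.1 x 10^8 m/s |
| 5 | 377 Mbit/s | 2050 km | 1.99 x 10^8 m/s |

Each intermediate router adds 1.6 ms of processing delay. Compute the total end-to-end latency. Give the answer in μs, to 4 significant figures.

32470 μs

L = 8000 × 8 = 64000 bits.
Transmission delays (L/R per hop): 71.9101, 6.61841, 148.837, 492.308, 169.761 μs; sum = 889.435 μs.
Propagation delays (d/s per hop): 1.81951, 231.863, 122.967, 14523.8, 10301.5 μs; sum = 25182 μs.
Processing at 4 router(s): 4 × 1.6 ms = 6400 μs.
End-to-end = 32470 μs.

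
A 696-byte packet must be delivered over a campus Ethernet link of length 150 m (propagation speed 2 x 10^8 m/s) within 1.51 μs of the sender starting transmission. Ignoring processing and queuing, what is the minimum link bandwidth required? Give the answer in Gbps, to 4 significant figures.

L = 5568 bits.
Propagation delay = 150 / 200000000 = 0.75 μs.
Transmission budget = 1.51 − 0.75 = 0.76 μs.
R ≥ L / t_tx = 5568 bits / 7.6e-07 s = 7.326 Gbps.

7.326 Gbps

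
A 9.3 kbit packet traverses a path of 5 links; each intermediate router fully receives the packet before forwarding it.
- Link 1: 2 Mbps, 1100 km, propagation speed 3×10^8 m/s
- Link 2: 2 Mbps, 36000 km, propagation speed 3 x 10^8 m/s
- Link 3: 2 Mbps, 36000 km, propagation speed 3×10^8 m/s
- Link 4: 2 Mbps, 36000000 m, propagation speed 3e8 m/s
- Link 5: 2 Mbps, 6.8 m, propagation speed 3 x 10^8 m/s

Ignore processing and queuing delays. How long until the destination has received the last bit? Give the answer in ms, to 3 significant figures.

387 ms

L = 9300 bits.
Transmission delay per hop = L/R = 9300/2000000 = 4.65 ms; 5 hops → 23.25 ms.
Propagation delays (d/s per hop): 3.66667, 120, 120, 120, 2.26667e-05 ms; sum = 363.667 ms.
End-to-end = 387 ms.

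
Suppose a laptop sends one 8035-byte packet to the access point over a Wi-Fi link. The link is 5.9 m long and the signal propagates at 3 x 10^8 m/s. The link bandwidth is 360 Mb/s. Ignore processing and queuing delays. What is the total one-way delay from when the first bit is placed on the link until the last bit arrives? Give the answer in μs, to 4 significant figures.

L = 8035 × 8 = 64280 bits.
Transmission delay = L/R = 64280 / 360000000 = 178.556 μs.
Propagation delay = d/s = 5.9 m / 300000000 m/s = 0.0196667 μs.
Total = 178.6 μs.

178.6 μs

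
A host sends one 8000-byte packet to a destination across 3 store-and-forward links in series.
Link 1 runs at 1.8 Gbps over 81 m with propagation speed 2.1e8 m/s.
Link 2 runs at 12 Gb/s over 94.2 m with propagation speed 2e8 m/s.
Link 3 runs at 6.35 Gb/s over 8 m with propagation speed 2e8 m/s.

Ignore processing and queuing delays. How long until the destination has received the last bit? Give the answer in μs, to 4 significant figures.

L = 8000 × 8 = 64000 bits.
Transmission delays (L/R per hop): 35.5556, 5.33333, 10.0787 μs; sum = 50.9676 μs.
Propagation delays (d/s per hop): 0.385714, 0.471, 0.04 μs; sum = 0.896714 μs.
End-to-end = 51.86 μs.

51.86 μs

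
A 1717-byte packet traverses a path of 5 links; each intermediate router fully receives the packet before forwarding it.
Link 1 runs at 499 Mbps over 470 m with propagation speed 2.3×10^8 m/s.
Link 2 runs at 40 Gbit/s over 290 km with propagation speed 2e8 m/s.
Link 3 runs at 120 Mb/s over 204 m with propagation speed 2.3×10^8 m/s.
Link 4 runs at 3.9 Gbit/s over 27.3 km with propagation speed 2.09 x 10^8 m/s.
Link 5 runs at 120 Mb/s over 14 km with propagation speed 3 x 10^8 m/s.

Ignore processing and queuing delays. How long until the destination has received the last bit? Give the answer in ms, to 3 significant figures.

1.89 ms

L = 1717 × 8 = 13736 bits.
Transmission delays (L/R per hop): 0.0275271, 0.0003434, 0.114467, 0.00352205, 0.114467 ms; sum = 0.260326 ms.
Propagation delays (d/s per hop): 0.00204348, 1.45, 0.000886957, 0.130622, 0.0466667 ms; sum = 1.63022 ms.
End-to-end = 1.89 ms.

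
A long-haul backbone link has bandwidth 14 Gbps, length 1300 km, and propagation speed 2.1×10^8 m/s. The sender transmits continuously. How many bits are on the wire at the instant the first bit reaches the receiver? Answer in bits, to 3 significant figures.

Propagation delay = 1300000 / 210000000 = 0.00619048 s.
BDP = R × t_prop = 14000000000 × 0.00619048 = 86666700 bits.

86700000 bits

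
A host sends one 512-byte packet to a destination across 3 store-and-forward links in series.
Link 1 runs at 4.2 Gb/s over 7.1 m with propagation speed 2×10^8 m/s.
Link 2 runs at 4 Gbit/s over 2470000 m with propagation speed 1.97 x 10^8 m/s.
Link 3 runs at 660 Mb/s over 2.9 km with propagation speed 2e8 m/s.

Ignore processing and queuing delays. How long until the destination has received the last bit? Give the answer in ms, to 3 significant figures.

12.6 ms

L = 512 × 8 = 4096 bits.
Transmission delays (L/R per hop): 0.000975238, 0.001024, 0.00620606 ms; sum = 0.0082053 ms.
Propagation delays (d/s per hop): 3.55e-05, 12.5381, 0.0145 ms; sum = 12.5526 ms.
End-to-end = 12.6 ms.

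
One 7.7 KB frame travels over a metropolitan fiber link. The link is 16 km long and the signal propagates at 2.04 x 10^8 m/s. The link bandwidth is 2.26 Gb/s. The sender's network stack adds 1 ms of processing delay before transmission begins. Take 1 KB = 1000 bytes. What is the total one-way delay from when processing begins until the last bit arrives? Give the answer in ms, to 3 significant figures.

1.11 ms

L = 61600 bits.
Transmission delay = L/R = 61600 / 2260000000 = 0.0272566 ms.
Propagation delay = d/s = 16000 m / 204000000 m/s = 0.0784314 ms.
Plus processing delay 1 ms = 1 ms.
Total = 1.11 ms.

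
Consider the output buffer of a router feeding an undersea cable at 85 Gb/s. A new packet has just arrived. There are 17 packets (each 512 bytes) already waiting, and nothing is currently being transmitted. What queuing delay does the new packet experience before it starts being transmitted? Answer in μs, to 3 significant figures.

0.819 μs

Each queued packet: L/R = 4096/85000000000 = 0.0481882 μs.
17 queued → 0.8192 μs.
Queuing delay = 0.819 μs.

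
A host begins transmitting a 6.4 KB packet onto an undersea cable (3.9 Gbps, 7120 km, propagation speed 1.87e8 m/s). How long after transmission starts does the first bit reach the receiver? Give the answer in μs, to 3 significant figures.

First bit experiences only propagation delay: d/s = 7120000/187000000 = 38100 μs.

38100 μs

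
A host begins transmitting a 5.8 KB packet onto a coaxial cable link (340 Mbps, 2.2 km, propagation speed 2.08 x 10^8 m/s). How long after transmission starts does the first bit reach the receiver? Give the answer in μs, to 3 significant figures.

First bit experiences only propagation delay: d/s = 2200/208000000 = 10.6 μs.

10.6 μs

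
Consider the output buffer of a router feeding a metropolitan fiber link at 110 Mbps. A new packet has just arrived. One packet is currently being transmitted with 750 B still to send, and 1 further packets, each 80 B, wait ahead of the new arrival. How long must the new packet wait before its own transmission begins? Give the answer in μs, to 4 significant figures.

Each queued packet: L/R = 640/110000000 = 5.81818 μs.
1 queued → 5.81818 μs.
Plus remaining 6000 bits of current packet: 54.5455 μs.
Queuing delay = 60.36 μs.

60.36 μs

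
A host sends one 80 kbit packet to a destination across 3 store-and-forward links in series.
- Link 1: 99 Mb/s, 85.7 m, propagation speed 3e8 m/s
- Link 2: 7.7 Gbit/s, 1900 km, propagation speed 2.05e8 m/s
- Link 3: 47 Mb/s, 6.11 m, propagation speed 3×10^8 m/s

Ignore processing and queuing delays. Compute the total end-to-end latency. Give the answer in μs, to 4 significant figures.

11790 μs

L = 80000 bits.
Transmission delays (L/R per hop): 808.081, 10.3896, 1702.13 μs; sum = 2520.6 μs.
Propagation delays (d/s per hop): 0.285667, 9268.29, 0.0203667 μs; sum = 9268.6 μs.
End-to-end = 11790 μs.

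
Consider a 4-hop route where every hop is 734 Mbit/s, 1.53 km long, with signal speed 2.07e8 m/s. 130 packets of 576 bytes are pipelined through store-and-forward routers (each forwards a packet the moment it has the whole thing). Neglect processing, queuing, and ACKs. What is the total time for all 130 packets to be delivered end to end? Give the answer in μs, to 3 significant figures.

Per-hop transmission t_tx = L/R = 4608/734000000 = 6.27793 μs.
Per-hop propagation t_prop = 1530/2.07e+08 = 7.3913 μs.
Pipeline fill: first packet needs 4·t_tx to clear all hops; remaining 129 packets each add one t_tx.
Total = (4+130-1)·t_tx + 4·t_prop = 133·6.27793 + 4·7.3913 = 865 μs.

865 μs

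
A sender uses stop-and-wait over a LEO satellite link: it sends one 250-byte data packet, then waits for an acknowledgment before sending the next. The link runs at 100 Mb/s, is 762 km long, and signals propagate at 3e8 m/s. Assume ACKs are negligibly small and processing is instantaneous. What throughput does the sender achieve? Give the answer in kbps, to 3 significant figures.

392 kbps

t_tx = L/R = 2000/100000000 = 2e-05 s.
t_prop = 762000/300000000 = 0.00254 s; RTT = 0.00508 s.
Cycle = t_tx + RTT = 0.0051 s.
Throughput = L / cycle = 2000 / 0.0051 = 392 kbps.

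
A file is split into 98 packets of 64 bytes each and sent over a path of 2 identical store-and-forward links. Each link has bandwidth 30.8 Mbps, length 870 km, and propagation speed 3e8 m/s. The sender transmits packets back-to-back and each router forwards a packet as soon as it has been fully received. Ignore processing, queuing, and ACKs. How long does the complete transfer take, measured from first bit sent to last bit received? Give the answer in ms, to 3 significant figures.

Per-hop transmission t_tx = L/R = 512/30800000 = 0.0166234 ms.
Per-hop propagation t_prop = 870000/300000000 = 2.9 ms.
Pipeline fill: first packet needs 2·t_tx to clear all hops; remaining 97 packets each add one t_tx.
Total = (2+98-1)·t_tx + 2·t_prop = 99·0.0166234 + 2·2.9 = 7.45 ms.

7.45 ms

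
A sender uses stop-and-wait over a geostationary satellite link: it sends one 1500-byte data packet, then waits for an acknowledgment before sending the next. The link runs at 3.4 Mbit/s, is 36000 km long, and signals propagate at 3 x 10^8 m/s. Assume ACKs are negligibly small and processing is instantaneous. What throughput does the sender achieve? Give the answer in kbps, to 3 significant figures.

49.3 kbps

t_tx = L/R = 12000/3400000 = 0.00352941 s.
t_prop = 36000000/300000000 = 0.12 s; RTT = 0.24 s.
Cycle = t_tx + RTT = 0.243529 s.
Throughput = L / cycle = 12000 / 0.243529 = 49.3 kbps.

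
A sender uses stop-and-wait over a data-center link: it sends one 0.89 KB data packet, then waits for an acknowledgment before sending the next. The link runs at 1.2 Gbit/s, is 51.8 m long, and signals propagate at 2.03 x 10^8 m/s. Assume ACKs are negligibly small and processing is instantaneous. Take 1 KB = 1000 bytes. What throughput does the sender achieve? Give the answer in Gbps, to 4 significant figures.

1.105 Gbps

t_tx = L/R = 7120/1200000000 = 5.93333e-06 s.
t_prop = 51.8/2.03e+08 = 2.55172e-07 s; RTT = 5.10345e-07 s.
Cycle = t_tx + RTT = 6.44368e-06 s.
Throughput = L / cycle = 7120 / 6.44368e-06 = 1.105 Gbps.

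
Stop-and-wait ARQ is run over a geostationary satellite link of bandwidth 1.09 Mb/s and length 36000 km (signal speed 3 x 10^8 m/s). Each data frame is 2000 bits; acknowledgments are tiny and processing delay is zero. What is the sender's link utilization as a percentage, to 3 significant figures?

0.759 %

t_tx = L/R = 2000/1090000 = 0.00183486 s.
t_prop = 36000000/300000000 = 0.12 s; RTT = 0.24 s.
Cycle = t_tx + RTT = 0.241835 s.
Utilization = t_tx / cycle = 0.00183486/0.241835 = 0.759 %.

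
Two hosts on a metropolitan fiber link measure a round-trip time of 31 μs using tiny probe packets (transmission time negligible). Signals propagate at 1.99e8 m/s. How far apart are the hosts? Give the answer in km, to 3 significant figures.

3.08 km

One-way propagation = RTT/2 = 15.5 μs.
d = s × t = 199000000 × 1.55e-05 = 3.08 km.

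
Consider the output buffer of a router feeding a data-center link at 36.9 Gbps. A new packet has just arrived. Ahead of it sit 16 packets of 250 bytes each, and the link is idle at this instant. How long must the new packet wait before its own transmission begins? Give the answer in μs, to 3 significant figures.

0.867 μs

Each queued packet: L/R = 2000/36900000000 = 0.0542005 μs.
16 queued → 0.867209 μs.
Queuing delay = 0.867 μs.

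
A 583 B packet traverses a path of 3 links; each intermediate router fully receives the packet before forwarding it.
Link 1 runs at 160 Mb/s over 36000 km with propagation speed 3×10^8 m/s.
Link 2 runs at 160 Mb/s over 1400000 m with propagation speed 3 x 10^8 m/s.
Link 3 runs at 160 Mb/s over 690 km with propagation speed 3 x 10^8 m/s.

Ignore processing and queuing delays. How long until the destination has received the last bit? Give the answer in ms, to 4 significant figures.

L = 583 × 8 = 4664 bits.
Transmission delay per hop = L/R = 4664/160000000 = 0.02915 ms; 3 hops → 0.08745 ms.
Propagation delays (d/s per hop): 120, 4.66667, 2.3 ms; sum = 126.967 ms.
End-to-end = 127.1 ms.

127.1 ms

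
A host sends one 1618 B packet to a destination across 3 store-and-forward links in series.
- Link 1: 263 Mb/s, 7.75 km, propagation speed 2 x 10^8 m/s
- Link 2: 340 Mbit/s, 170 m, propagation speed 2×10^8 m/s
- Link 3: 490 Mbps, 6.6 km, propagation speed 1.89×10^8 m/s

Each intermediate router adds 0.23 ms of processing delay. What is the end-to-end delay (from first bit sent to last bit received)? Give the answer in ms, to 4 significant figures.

L = 1618 × 8 = 12944 bits.
Transmission delays (L/R per hop): 0.0492167, 0.0380706, 0.0264163 ms; sum = 0.113704 ms.
Propagation delays (d/s per hop): 0.03875, 0.00085, 0.0349206 ms; sum = 0.0745206 ms.
Processing at 2 router(s): 2 × 0.23 ms = 0.46 ms.
End-to-end = 0.6482 ms.

0.6482 ms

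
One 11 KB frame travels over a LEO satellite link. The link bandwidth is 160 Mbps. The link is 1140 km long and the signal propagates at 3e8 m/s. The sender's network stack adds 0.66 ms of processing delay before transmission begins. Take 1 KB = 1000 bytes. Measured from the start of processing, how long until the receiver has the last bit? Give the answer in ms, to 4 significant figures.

L = 88000 bits.
Transmission delay = L/R = 88000 / 160000000 = 0.55 ms.
Propagation delay = d/s = 1140000 m / 300000000 m/s = 3.8 ms.
Plus processing delay 0.66 ms = 0.66 ms.
Total = 5.010 ms.

5.010 ms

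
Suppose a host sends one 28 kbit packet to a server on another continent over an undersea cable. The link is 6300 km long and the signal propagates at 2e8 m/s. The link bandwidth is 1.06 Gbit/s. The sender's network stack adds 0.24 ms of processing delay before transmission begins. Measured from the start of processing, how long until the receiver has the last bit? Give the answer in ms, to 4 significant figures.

31.77 ms

L = 28000 bits.
Transmission delay = L/R = 28000 / 1060000000 = 0.0264151 ms.
Propagation delay = d/s = 6300000 m / 200000000 m/s = 31.5 ms.
Plus processing delay 0.24 ms = 0.24 ms.
Total = 31.77 ms.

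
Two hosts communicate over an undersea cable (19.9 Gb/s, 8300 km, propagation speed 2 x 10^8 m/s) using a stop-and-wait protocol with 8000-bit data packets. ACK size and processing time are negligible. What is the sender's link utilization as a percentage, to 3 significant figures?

t_tx = L/R = 8000/19900000000 = 4.0201e-07 s.
t_prop = 8300000/200000000 = 0.0415 s; RTT = 0.083 s.
Cycle = t_tx + RTT = 0.0830004 s.
Utilization = t_tx / cycle = 4.0201e-07/0.0830004 = 0.000484 %.

0.000484 %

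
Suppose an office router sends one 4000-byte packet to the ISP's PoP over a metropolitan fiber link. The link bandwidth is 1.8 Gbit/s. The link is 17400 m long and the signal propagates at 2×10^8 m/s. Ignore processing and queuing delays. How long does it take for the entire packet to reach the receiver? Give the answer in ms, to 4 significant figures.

L = 4000 × 8 = 32000 bits.
Transmission delay = L/R = 32000 / 1800000000 = 0.0177778 ms.
Propagation delay = d/s = 17400 m / 200000000 m/s = 0.087 ms.
Total = 0.1048 ms.

0.1048 ms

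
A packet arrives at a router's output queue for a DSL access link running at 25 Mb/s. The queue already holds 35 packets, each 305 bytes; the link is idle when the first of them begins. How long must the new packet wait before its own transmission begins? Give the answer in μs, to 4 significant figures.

3416 μs

Each queued packet: L/R = 2440/25000000 = 97.6 μs.
35 queued → 3416 μs.
Queuing delay = 3416 μs.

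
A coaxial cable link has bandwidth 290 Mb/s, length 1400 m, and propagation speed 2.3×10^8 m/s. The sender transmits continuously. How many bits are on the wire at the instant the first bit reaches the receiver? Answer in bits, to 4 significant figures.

1765 bits

Propagation delay = 1400 / 2.3e+08 = 6.08696e-06 s.
BDP = R × t_prop = 290000000 × 6.08696e-06 = 1765.22 bits.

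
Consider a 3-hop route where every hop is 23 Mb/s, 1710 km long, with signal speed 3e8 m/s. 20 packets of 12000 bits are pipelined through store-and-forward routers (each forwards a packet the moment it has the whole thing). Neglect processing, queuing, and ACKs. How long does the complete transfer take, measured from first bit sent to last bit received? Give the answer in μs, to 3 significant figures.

28600 μs

Per-hop transmission t_tx = L/R = 12000/23000000 = 521.739 μs.
Per-hop propagation t_prop = 1710000/300000000 = 5700 μs.
Pipeline fill: first packet needs 3·t_tx to clear all hops; remaining 19 packets each add one t_tx.
Total = (3+20-1)·t_tx + 3·t_prop = 22·521.739 + 3·5700 = 28600 μs.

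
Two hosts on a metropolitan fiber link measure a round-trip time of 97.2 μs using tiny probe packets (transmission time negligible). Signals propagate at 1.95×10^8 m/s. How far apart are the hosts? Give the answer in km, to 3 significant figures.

One-way propagation = RTT/2 = 48.6 μs.
d = s × t = 195000000 × 4.86e-05 = 9.48 km.

9.48 km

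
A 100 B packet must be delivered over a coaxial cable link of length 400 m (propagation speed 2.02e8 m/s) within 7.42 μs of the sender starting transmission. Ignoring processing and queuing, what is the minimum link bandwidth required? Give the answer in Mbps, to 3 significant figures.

L = 800 bits.
Propagation delay = 400 / 202000000 = 1.9802 μs.
Transmission budget = 7.42 − 1.9802 = 5.4398 μs.
R ≥ L / t_tx = 800 bits / 5.4398e-06 s = 147 Mbps.

147 Mbps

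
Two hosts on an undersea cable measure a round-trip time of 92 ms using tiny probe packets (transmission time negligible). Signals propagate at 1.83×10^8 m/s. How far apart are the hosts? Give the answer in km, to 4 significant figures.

One-way propagation = RTT/2 = 46 ms.
d = s × t = 183000000 × 0.046 = 8418 km.

8418 km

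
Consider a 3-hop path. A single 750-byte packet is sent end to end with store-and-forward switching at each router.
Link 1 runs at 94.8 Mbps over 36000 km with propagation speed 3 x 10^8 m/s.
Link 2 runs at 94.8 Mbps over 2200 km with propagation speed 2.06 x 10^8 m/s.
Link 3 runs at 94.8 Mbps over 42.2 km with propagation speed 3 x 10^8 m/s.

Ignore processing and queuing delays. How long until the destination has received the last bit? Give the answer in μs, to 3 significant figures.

131000 μs

L = 750 × 8 = 6000 bits.
Transmission delay per hop = L/R = 6000/94800000 = 63.2911 μs; 3 hops → 189.873 μs.
Propagation delays (d/s per hop): 120000, 10679.6, 140.667 μs; sum = 130820 μs.
End-to-end = 131000 μs.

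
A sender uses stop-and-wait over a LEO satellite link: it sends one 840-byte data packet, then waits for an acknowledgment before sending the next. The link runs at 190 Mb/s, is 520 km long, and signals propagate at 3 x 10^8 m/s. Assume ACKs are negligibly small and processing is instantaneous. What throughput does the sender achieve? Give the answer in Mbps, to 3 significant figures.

1.92 Mbps

t_tx = L/R = 6720/190000000 = 3.53684e-05 s.
t_prop = 520000/300000000 = 0.00173333 s; RTT = 0.00346667 s.
Cycle = t_tx + RTT = 0.00350204 s.
Throughput = L / cycle = 6720 / 0.00350204 = 1.92 Mbps.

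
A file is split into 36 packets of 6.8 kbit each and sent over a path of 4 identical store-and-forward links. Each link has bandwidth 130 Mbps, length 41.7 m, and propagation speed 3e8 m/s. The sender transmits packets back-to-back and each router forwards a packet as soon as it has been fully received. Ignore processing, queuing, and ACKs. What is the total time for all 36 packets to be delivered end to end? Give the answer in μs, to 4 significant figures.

2041 μs

Per-hop transmission t_tx = L/R = 6800/130000000 = 52.3077 μs.
Per-hop propagation t_prop = 41.7/300000000 = 0.139 μs.
Pipeline fill: first packet needs 4·t_tx to clear all hops; remaining 35 packets each add one t_tx.
Total = (4+36-1)·t_tx + 4·t_prop = 39·52.3077 + 4·0.139 = 2041 μs.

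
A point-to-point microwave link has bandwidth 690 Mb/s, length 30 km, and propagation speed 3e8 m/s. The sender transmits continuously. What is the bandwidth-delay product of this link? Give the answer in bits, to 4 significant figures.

Propagation delay = 30000 / 300000000 = 0.0001 s.
BDP = R × t_prop = 690000000 × 0.0001 = 69000 bits.

69000 bits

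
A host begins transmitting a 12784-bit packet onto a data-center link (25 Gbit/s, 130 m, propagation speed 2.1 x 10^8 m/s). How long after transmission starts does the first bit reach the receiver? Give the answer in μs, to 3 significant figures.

First bit experiences only propagation delay: d/s = 130/210000000 = 0.619 μs.

0.619 μs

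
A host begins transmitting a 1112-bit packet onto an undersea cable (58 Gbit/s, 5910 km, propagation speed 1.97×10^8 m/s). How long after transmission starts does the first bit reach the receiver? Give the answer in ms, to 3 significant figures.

30.0 ms

First bit experiences only propagation delay: d/s = 5910000/197000000 = 30.0 ms.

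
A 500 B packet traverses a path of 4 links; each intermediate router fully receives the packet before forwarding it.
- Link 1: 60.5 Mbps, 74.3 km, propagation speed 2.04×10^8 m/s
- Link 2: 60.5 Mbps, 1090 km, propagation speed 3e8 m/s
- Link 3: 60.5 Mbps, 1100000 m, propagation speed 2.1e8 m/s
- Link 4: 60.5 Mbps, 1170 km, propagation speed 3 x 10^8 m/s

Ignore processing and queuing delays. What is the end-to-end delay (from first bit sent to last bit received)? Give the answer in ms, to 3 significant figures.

13.4 ms

L = 500 × 8 = 4000 bits.
Transmission delay per hop = L/R = 4000/60500000 = 0.0661157 ms; 4 hops → 0.264463 ms.
Propagation delays (d/s per hop): 0.364216, 3.63333, 5.2381, 3.9 ms; sum = 13.1356 ms.
End-to-end = 13.4 ms.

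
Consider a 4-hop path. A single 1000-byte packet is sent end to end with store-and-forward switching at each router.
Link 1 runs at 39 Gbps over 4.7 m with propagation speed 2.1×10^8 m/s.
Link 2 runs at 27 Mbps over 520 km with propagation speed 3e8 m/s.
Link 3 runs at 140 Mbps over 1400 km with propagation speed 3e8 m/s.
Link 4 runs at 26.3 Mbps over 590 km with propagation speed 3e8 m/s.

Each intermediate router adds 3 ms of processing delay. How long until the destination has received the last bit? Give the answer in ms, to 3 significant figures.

L = 1000 × 8 = 8000 bits.
Transmission delays (L/R per hop): 0.000205128, 0.296296, 0.0571429, 0.304183 ms; sum = 0.657827 ms.
Propagation delays (d/s per hop): 2.2381e-05, 1.73333, 4.66667, 1.96667 ms; sum = 8.36669 ms.
Processing at 3 router(s): 3 × 3 ms = 9 ms.
End-to-end = 18.0 ms.

18.0 ms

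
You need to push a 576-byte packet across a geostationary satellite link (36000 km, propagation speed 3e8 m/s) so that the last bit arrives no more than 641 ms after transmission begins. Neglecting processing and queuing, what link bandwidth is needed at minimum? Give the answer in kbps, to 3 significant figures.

8.84 kbps

L = 4608 bits.
Propagation delay = 36000000 / 300000000 = 120 ms.
Transmission budget = 641 − 120 = 521 ms.
R ≥ L / t_tx = 4608 bits / 0.521 s = 8.84 kbps.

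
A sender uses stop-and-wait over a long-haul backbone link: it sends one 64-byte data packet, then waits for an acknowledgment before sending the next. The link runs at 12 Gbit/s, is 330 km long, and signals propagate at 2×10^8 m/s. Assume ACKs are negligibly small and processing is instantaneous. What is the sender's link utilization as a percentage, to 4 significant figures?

0.001293 %

t_tx = L/R = 512/12000000000 = 4.26667e-08 s.
t_prop = 330000/200000000 = 0.00165 s; RTT = 0.0033 s.
Cycle = t_tx + RTT = 0.00330004 s.
Utilization = t_tx / cycle = 4.26667e-08/0.00330004 = 0.001293 %.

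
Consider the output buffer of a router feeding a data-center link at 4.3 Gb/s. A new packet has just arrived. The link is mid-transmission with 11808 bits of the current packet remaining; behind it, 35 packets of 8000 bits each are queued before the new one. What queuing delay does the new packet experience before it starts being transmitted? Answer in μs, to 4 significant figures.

Each queued packet: L/R = 8000/4300000000 = 1.86047 μs.
35 queued → 65.1163 μs.
Plus remaining 11808 bits of current packet: 2.74605 μs.
Queuing delay = 67.86 μs.

67.86 μs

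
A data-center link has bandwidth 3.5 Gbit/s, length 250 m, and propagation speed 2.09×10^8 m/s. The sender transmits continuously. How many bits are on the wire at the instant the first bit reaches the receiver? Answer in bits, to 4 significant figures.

Propagation delay = 250 / 209000000 = 1.19617e-06 s.
BDP = R × t_prop = 3500000000 × 1.19617e-06 = 4186.6 bits.

4187 bits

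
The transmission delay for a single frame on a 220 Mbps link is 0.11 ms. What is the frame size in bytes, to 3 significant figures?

3030 bytes

L = R × t_tx = 220000000 b/s × 0.00011 s = 24200 bits.
In bytes: 24200 / 8 = 3030 bytes.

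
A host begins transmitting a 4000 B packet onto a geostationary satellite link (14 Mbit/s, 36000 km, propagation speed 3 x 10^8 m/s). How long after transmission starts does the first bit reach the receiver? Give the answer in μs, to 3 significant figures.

First bit experiences only propagation delay: d/s = 36000000/300000000 = 120000 μs.

120000 μs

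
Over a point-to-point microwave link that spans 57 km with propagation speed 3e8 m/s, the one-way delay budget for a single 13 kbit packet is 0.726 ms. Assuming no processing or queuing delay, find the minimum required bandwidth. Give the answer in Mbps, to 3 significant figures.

24.3 Mbps

Propagation delay = 57000 / 300000000 = 0.19 ms.
Transmission budget = 0.726 − 0.19 = 0.536 ms.
R ≥ L / t_tx = 13000 bits / 0.000536 s = 24.3 Mbps.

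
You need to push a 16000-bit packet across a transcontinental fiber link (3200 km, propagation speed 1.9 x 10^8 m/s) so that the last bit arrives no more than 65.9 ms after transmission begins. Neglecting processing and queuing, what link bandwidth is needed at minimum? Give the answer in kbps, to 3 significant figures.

326 kbps

Propagation delay = 3200000 / 190000000 = 16.8421 ms.
Transmission budget = 65.9 − 16.8421 = 49.0579 ms.
R ≥ L / t_tx = 16000 bits / 0.0490579 s = 326 kbps.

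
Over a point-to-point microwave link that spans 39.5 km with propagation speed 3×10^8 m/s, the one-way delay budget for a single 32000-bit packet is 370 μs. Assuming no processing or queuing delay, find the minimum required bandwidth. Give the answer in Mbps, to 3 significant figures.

Propagation delay = 39500 / 300000000 = 131.667 μs.
Transmission budget = 370 − 131.667 = 238.333 μs.
R ≥ L / t_tx = 32000 bits / 0.000238333 s = 134 Mbps.

134 Mbps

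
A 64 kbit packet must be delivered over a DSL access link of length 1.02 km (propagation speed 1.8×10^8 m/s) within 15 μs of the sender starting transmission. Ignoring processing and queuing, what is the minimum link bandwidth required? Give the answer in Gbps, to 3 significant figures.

6.86 Gbps

Propagation delay = 1020 / 180000000 = 5.66667 μs.
Transmission budget = 15 − 5.66667 = 9.33333 μs.
R ≥ L / t_tx = 64000 bits / 9.33333e-06 s = 6.86 Gbps.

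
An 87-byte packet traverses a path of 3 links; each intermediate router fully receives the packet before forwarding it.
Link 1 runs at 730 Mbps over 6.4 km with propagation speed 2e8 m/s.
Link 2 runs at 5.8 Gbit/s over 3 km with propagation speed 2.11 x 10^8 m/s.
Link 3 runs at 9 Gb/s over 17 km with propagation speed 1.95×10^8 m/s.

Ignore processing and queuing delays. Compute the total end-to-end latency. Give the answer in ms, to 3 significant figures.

0.135 ms

L = 87 × 8 = 696 bits.
Transmission delays (L/R per hop): 0.000953425, 0.00012, 7.73333e-05 ms; sum = 0.00115076 ms.
Propagation delays (d/s per hop): 0.032, 0.014218, 0.0871795 ms; sum = 0.133397 ms.
End-to-end = 0.135 ms.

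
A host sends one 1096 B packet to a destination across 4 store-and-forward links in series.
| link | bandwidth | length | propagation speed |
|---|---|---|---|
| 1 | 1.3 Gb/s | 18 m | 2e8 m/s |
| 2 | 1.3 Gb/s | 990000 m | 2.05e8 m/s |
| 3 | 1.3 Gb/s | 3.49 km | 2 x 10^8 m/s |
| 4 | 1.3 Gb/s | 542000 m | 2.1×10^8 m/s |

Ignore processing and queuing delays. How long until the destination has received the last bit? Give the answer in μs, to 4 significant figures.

7455 μs

L = 1096 × 8 = 8768 bits.
Transmission delay per hop = L/R = 8768/1300000000 = 6.74462 μs; 4 hops → 26.9785 μs.
Propagation delays (d/s per hop): 0.09, 4829.27, 17.45, 2580.95 μs; sum = 7427.76 μs.
End-to-end = 7455 μs.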